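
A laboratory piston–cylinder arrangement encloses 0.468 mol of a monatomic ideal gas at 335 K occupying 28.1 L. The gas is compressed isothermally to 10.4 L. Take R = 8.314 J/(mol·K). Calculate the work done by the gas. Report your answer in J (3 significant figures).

Isothermal: W = nRT ln(V₂/V₁).
W = (0.468)(8.314)(335) × ln(10.4/28.1)
  = 1303 × -0.994
W_by_gas = -1296 J.

W ≈ -1300 J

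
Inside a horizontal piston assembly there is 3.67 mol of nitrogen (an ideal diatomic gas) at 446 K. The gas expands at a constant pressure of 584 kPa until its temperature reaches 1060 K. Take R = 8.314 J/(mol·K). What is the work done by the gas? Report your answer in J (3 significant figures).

Isobaric: W = P ΔV = nR ΔT.
W = (3.67)(8.314)(1060 − 446) = 18735 J.

W ≈ 18700 J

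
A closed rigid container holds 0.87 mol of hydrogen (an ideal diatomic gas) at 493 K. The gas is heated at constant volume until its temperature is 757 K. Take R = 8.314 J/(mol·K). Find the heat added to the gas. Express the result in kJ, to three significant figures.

Q ≈ 4.77 kJ

Constant volume ⇒ W = 0, so Q = ΔU = nCᵥΔT with Cᵥ = 5R/2 = 20.79 J/(mol·K).
ΔU = (0.87)(20.79)(757 − 493) = 4774 J.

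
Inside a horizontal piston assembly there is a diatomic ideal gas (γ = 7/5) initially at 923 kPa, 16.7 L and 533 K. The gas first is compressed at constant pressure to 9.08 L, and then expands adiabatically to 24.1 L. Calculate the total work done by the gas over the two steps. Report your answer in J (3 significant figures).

Step 1 (isobaric): W = PΔV = (923 kPa)(9.08 − 16.7 L) = -7033 J.
After step 1: P = 923 kPa, V = 9.08 L, T = 289.8 K.
Step 2 (adiabatic): W = (P₁V₁ − P₂V₂)/(γ−1) = (8381 − 5672)/0.4 = 6773 J.
W_total = -7033 + 6773 = -260.5 J.

W_total ≈ -260 J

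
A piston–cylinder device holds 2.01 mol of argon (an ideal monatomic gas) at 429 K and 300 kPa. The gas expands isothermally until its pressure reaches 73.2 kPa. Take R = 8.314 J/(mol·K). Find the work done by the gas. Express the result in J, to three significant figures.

Isothermal process: W = nRT ln(V₂/V₁) = nRT ln(P₁/P₂).
W = (2.01)(8.314)(429) × ln(300/73.2)
  = 7169 × ln(4.098) = 7169 × 1.411
W_by_gas = 10113 J.

W ≈ 10100 J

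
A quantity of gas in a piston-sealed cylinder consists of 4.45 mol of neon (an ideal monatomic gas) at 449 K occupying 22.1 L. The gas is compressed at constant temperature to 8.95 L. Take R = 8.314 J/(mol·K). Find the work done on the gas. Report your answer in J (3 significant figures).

Isothermal: W = nRT ln(V₂/V₁).
W = (4.45)(8.314)(449) × ln(8.95/22.1)
  = 16612 × -0.9039
W_by_gas = -15016 J; work on gas = −W_by = 15016 J.

W ≈ 15000 J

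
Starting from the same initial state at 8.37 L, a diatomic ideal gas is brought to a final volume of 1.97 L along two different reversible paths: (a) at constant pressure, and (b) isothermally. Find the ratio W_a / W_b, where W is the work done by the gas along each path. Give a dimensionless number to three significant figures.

Path (a) isobaric: W = P₁(V₂ − V₁) → W_a/(P₁V₁) = -0.7646.
Path (b) isothermal: W = P₁V₁ ln(V₂/V₁) → W_b/(P₁V₁) = -1.447.
W_a / W_b = -0.7646 / -1.447 = 0.5286.

W_a / W_b ≈ 0.529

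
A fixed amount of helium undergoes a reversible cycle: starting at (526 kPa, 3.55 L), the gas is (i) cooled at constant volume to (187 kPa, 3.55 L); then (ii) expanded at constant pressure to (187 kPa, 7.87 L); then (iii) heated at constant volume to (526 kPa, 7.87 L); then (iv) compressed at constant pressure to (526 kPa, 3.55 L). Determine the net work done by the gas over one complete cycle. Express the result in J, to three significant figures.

W_net ≈ -1460 J

Constant-volume legs do no work.
W(ii) = (187)(7.87 − 3.55) = 807.8 J; W(iv) = (526)(3.55 − 7.87) = -2272 J.
W_net = 807.8 − 2272 = -1464 J (the counter-clockwise enclosed area).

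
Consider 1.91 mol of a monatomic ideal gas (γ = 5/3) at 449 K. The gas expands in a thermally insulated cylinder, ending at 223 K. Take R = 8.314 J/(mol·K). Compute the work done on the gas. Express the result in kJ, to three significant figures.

Adiabatic ⇒ Q = 0, so W_by = −ΔU = nCᵥ(T₁ − T₂).
Cᵥ = 3R/2 = 12.47 J/(mol·K).
W = (1.91)(12.47)(449 − 223) = 5383 J.
Work on gas = −W_by = -5383 J.

W ≈ -5.38 kJ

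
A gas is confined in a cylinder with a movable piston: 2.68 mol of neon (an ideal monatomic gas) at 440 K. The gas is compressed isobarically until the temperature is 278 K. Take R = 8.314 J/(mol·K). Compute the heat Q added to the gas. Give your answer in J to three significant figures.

Isobaric: W = nRΔT = (2.68)(8.314)(-162) = -3610 J.
ΔU = nCᵥΔT with Cᵥ = 3R/2: ΔU = (2.68)(12.47)(-162) = -5414 J.
Q = ΔU + W = -5414 − 3610 = -9024 J.

Q ≈ -9020 J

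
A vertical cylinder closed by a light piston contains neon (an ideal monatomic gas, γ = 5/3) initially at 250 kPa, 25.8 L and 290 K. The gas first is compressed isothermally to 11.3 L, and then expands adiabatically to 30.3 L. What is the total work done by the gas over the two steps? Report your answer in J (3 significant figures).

Step 1 (isothermal): W = P₁V₁ ln(V₂/V₁) = (6450) ln(11.3/25.8) = -5325 J.
After step 1: P = 570.8 kPa, V = 11.3 L, T = 290 K.
Step 2 (adiabatic): W = (P₁V₁ − P₂V₂)/(γ−1) = (6450 − 3342)/0.667 = 4662 J.
W_total = -5325 + 4662 = -662.7 J.

W_total ≈ -663 J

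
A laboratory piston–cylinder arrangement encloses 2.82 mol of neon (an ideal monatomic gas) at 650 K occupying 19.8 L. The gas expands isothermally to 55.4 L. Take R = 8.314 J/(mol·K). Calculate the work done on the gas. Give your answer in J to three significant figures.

Isothermal: W = nRT ln(V₂/V₁).
W = (2.82)(8.314)(650) × ln(55.4/19.8)
  = 15240 × 1.029
W_by_gas = 15680 J; work on gas = −W_by = -15680 J.

W ≈ -15700 J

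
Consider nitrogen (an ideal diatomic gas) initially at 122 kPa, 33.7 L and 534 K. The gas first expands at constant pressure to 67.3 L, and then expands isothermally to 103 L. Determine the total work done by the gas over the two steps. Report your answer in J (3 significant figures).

Step 1 (isobaric): W = PΔV = (122 kPa)(67.3 − 33.7 L) = 4099 J.
After step 1: P = 122 kPa, V = 67.3 L, T = 1066 K.
Step 2 (isothermal): W = P₁V₁ ln(V₂/V₁) = (8211) ln(103/67.3) = 3494 J.
W_total = 4099 + 3494 = 7593 J.

W_total ≈ 7590 J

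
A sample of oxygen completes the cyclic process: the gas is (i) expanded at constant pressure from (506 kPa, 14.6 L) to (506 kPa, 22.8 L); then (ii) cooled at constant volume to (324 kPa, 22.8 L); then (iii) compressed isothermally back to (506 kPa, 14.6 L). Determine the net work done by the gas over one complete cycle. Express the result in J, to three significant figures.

W_net ≈ 856 J

Leg (i): W = PΔV = (506)(22.8 − 14.6) = 4149 J.
Leg (ii): W = 0.
Leg (iii): W = PᵢVᵢ ln(V_f/Vᵢ) = (7387) ln(14.6/22.8) = -3293 J.
W_net = 4149 − 3293 = 856.4 J.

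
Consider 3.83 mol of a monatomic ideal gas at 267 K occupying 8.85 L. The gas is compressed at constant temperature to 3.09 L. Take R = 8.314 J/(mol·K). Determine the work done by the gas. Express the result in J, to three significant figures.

W ≈ -8950 J

Isothermal: W = nRT ln(V₂/V₁).
W = (3.83)(8.314)(267) × ln(3.09/8.85)
  = 8502 × -1.052
W_by_gas = -8946 J.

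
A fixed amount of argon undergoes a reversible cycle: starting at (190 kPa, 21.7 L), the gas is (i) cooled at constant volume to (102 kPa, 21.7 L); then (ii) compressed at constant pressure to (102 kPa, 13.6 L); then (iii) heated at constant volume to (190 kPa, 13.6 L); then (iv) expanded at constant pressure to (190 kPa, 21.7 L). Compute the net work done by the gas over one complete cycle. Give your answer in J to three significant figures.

Constant-volume legs do no work.
W(ii) = (102)(13.6 − 21.7) = -826.2 J; W(iv) = (190)(21.7 − 13.6) = 1539 J.
W_net = -826.2 + 1539 = 712.8 J (the clockwise enclosed area).

W_net ≈ 713 J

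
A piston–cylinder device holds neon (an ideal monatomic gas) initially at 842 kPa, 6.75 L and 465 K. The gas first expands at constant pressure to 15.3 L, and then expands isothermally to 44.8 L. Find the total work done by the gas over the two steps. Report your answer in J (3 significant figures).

W_total ≈ 21000 J

Step 1 (isobaric): W = PΔV = (842 kPa)(15.3 − 6.75 L) = 7199 J.
After step 1: P = 842 kPa, V = 15.3 L, T = 1054 K.
Step 2 (isothermal): W = P₁V₁ ln(V₂/V₁) = (12883) ln(44.8/15.3) = 13840 J.
W_total = 7199 + 13840 = 21040 J.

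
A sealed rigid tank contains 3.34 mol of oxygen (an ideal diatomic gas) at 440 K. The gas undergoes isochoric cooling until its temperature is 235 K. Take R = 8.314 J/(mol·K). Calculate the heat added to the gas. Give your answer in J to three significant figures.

Constant volume ⇒ W = 0, so Q = ΔU = nCᵥΔT with Cᵥ = 5R/2 = 20.79 J/(mol·K).
ΔU = (3.34)(20.79)(235 − 440) = -14231 J.

Q ≈ -14200 J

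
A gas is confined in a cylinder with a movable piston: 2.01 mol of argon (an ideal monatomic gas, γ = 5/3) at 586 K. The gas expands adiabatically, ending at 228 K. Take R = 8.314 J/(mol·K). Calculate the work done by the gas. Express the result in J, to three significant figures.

Adiabatic ⇒ Q = 0, so W_by = −ΔU = nCᵥ(T₁ − T₂).
Cᵥ = 3R/2 = 12.47 J/(mol·K).
W = (2.01)(12.47)(586 − 228) = 8974 J.

W ≈ 8970 J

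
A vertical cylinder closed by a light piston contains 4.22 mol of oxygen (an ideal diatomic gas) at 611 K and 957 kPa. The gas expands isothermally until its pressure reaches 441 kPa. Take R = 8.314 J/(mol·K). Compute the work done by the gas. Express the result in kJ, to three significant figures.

Isothermal process: W = nRT ln(V₂/V₁) = nRT ln(P₁/P₂).
W = (4.22)(8.314)(611) × ln(957/441)
  = 21437 × ln(2.17) = 21437 × 0.7748
W_by_gas = 16608 J.

W ≈ 16.6 kJ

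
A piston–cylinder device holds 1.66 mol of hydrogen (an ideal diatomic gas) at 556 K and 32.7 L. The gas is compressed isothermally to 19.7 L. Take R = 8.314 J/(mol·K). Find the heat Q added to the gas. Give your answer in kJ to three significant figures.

Q ≈ -3.89 kJ

Isothermal ⇒ ΔU = 0, so Q = W = nRT ln(V₂/V₁).
Q = (1.66)(8.314)(556) ln(19.7/32.7) = 7673 × -0.5068 = -3889 J.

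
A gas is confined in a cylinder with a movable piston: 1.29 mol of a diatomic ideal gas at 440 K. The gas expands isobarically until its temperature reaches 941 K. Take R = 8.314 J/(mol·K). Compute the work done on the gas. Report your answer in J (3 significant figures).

W ≈ -5370 J

Isobaric: W = P ΔV = nR ΔT.
W = (1.29)(8.314)(941 − 440) = 5373 J.
Work on gas = −W_by = -5373 J.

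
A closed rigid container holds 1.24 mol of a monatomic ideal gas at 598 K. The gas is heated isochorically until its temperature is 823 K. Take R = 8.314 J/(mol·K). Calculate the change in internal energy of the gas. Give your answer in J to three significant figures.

Constant volume ⇒ W = 0, so Q = ΔU = nCᵥΔT with Cᵥ = 3R/2 = 12.47 J/(mol·K).
ΔU = (1.24)(12.47)(823 − 598) = 3479 J.

ΔU ≈ 3480 J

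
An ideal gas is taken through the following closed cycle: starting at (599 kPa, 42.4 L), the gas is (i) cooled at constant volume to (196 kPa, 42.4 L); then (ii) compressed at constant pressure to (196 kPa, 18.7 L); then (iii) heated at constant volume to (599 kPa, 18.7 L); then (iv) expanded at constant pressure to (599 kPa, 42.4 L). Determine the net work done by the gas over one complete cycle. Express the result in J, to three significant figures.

Constant-volume legs do no work.
W(ii) = (196)(18.7 − 42.4) = -4645 J; W(iv) = (599)(42.4 − 18.7) = 14196 J.
W_net = -4645 + 14196 = 9551 J (the clockwise enclosed area).

W_net ≈ 9550 J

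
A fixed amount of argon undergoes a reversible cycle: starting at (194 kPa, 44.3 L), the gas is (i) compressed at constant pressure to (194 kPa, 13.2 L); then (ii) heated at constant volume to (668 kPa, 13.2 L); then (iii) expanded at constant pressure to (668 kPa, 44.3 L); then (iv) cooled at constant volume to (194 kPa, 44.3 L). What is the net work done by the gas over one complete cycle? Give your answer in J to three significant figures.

W_net ≈ 14700 J

Constant-volume legs do no work.
W(i) = (194)(13.2 − 44.3) = -6033 J; W(iii) = (668)(44.3 − 13.2) = 20775 J.
W_net = -6033 + 20775 = 14741 J (the clockwise enclosed area).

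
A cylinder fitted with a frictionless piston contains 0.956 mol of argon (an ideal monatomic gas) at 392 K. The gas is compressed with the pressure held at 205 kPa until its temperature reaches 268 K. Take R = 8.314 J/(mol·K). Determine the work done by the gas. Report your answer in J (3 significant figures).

W ≈ -986 J

Isobaric: W = P ΔV = nR ΔT.
W = (0.956)(8.314)(268 − 392) = -985.6 J.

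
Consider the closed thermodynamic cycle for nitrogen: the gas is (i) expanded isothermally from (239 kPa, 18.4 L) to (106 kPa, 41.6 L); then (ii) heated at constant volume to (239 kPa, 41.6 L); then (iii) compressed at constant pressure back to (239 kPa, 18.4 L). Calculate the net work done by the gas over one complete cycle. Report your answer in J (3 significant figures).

W_net ≈ -1960 J

Leg (i): W = PᵢVᵢ ln(V_f/Vᵢ) = (4398) ln(41.6/18.4) = 3587 J.
Leg (ii): W = 0.
Leg (iii): W = PΔV = (239)(18.4 − 41.6) = -5545 J.
W_net = 3587 − 5545 = -1957 J.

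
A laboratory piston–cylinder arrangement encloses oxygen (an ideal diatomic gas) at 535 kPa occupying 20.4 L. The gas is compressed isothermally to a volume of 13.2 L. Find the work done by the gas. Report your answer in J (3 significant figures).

Isothermal: W = nRT ln(V₂/V₁) = P₁V₁ ln(V₂/V₁).
P₁V₁ = (535 kPa)(20.4 L) = 10914 J.
W = 10914 × ln(13.2/20.4) = 10914 × -0.4353
W_by_gas = -4751 J.

W ≈ -4750 J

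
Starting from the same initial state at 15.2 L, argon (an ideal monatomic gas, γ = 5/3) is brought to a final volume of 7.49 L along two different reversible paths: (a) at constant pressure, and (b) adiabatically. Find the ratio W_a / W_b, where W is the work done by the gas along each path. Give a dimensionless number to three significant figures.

W_a / W_b ≈ 0.561

Path (a) isobaric: W = P₁(V₂ − V₁) → W_a/(P₁V₁) = -0.5072.
Path (b) adiabatic: W = P₁V₁(1 − (V₁/V₂)^(γ−1))/(γ−1) → W_b/(P₁V₁) = -0.9044.
W_a / W_b = -0.5072 / -0.9044 = 0.5609.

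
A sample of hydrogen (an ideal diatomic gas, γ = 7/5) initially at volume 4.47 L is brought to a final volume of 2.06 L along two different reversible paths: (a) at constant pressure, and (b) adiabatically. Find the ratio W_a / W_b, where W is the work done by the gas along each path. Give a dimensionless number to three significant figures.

W_a / W_b ≈ 0.594

Path (a) isobaric: W = P₁(V₂ − V₁) → W_a/(P₁V₁) = -0.5391.
Path (b) adiabatic: W = P₁V₁(1 − (V₁/V₂)^(γ−1))/(γ−1) → W_b/(P₁V₁) = -0.9081.
W_a / W_b = -0.5391 / -0.9081 = 0.5937.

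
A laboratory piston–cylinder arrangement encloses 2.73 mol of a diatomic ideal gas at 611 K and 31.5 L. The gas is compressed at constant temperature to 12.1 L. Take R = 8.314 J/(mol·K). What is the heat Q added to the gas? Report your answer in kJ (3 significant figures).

Isothermal ⇒ ΔU = 0, so Q = W = nRT ln(V₂/V₁).
Q = (2.73)(8.314)(611) ln(12.1/31.5) = 13868 × -0.9568 = -13269 J.

Q ≈ -13.3 kJ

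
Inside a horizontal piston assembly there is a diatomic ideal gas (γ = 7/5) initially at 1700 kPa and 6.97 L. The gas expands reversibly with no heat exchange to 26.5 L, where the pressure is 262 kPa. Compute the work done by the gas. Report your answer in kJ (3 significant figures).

W ≈ 12.3 kJ

Adiabatic: W = (P₁V₁ − P₂V₂)/(γ − 1) with γ = 7/5.
P₁V₁ = 11849 J, P₂V₂ = 6943 J.
W = (11849 − 6943) / 0.4 = 12265 J.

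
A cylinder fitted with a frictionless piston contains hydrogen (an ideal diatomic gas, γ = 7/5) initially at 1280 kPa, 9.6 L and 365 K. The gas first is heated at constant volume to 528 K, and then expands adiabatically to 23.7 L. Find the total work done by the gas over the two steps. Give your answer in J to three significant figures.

W_total ≈ 13500 J

Step 1 (isochoric): W = 0 (constant volume).
After step 1: P = 1852 kPa (V unchanged).
Step 2 (adiabatic): W = (P₁V₁ − P₂V₂)/(γ−1) = (17776 − 12383)/0.4 = 13481 J.
W_total = 0 + 13481 = 13481 J.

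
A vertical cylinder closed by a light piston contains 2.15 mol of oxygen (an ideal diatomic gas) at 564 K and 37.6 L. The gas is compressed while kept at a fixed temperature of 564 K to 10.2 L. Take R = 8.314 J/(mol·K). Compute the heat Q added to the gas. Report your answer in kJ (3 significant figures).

Q ≈ -13.2 kJ

Isothermal ⇒ ΔU = 0, so Q = W = nRT ln(V₂/V₁).
Q = (2.15)(8.314)(564) ln(10.2/37.6) = 10082 × -1.305 = -13153 J.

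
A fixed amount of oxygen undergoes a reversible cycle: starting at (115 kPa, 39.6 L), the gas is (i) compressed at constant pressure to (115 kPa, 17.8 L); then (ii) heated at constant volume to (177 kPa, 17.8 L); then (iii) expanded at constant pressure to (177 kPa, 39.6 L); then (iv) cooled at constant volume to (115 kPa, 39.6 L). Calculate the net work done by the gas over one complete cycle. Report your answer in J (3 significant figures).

W_net ≈ 1350 J

Constant-volume legs do no work.
W(i) = (115)(17.8 − 39.6) = -2507 J; W(iii) = (177)(39.6 − 17.8) = 3859 J.
W_net = -2507 + 3859 = 1352 J (the clockwise enclosed area).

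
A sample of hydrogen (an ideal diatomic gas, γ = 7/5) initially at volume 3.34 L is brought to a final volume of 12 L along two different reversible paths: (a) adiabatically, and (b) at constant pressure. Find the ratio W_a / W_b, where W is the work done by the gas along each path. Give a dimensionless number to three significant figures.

Path (a) adiabatic: W = P₁V₁(1 − (V₁/V₂)^(γ−1))/(γ−1) → W_a/(P₁V₁) = 1.001.
Path (b) isobaric: W = P₁(V₂ − V₁) → W_b/(P₁V₁) = 2.593.
W_a / W_b = 1.001 / 2.593 = 0.3861.

W_a / W_b ≈ 0.386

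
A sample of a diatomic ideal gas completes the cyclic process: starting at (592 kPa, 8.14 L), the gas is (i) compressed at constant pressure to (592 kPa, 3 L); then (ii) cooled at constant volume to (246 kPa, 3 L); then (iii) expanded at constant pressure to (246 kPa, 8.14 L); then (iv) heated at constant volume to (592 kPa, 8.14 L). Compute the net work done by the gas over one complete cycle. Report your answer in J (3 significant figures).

W_net ≈ -1780 J

Constant-volume legs do no work.
W(i) = (592)(3 − 8.14) = -3043 J; W(iii) = (246)(8.14 − 3) = 1264 J.
W_net = -3043 + 1264 = -1778 J (the counter-clockwise enclosed area).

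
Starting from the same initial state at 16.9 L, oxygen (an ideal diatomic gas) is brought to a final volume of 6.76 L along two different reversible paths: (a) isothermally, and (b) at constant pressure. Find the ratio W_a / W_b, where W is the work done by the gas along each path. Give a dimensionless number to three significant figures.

Path (a) isothermal: W = P₁V₁ ln(V₂/V₁) → W_a/(P₁V₁) = -0.9163.
Path (b) isobaric: W = P₁(V₂ − V₁) → W_b/(P₁V₁) = -0.6.
W_a / W_b = -0.9163 / -0.6 = 1.527.

W_a / W_b ≈ 1.53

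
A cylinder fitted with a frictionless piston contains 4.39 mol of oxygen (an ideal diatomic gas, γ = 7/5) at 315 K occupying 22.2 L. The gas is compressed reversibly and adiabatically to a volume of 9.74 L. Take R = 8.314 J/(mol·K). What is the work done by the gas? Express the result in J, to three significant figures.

Adiabatic: TV^(γ−1) = const with γ = 7/5.
T₂ = T₁ (V₁/V₂)^(γ−1) = 315 × (22.2/9.74)^0.4 = 315 × 1.39 = 438 K.
W_by = nCᵥ(T₁ − T₂) = (4.39)(20.79)(315 − 438) = -11219 J.

W ≈ -11200 J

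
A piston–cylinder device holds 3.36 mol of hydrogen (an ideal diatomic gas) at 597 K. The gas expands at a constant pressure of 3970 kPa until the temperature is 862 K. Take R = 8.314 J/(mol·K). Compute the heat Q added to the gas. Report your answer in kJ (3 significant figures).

Q ≈ 25.9 kJ

Isobaric: W = nRΔT = (3.36)(8.314)(265) = 7403 J.
ΔU = nCᵥΔT with Cᵥ = 5R/2: ΔU = (3.36)(20.79)(265) = 18507 J.
Q = ΔU + W = 18507 + 7403 = 25910 J.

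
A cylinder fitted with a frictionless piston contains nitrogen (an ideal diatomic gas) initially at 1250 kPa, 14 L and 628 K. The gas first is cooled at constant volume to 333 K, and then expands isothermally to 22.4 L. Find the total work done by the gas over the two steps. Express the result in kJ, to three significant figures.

Step 1 (isochoric): W = 0 (constant volume).
After step 1: P = 662.8 kPa (V unchanged).
Step 2 (isothermal): W = P₁V₁ ln(V₂/V₁) = (9279) ln(22.4/14) = 4361 J.
W_total = 0 + 4361 = 4361 J.

W_total ≈ 4.36 kJ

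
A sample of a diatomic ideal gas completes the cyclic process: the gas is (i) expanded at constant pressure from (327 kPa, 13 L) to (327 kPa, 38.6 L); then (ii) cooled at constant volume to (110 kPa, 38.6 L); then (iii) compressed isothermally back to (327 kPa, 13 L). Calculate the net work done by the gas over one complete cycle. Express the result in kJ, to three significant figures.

W_net ≈ 3.75 kJ

Leg (i): W = PΔV = (327)(38.6 − 13) = 8371 J.
Leg (ii): W = 0.
Leg (iii): W = PᵢVᵢ ln(V_f/Vᵢ) = (4246) ln(13/38.6) = -4621 J.
W_net = 8371 − 4621 = 3750 J.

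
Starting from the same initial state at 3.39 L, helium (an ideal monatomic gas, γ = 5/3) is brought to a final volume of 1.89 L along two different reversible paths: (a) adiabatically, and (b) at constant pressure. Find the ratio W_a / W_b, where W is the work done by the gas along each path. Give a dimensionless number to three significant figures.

W_a / W_b ≈ 1.61

Path (a) adiabatic: W = P₁V₁(1 − (V₁/V₂)^(γ−1))/(γ−1) → W_a/(P₁V₁) = -0.7144.
Path (b) isobaric: W = P₁(V₂ − V₁) → W_b/(P₁V₁) = -0.4425.
W_a / W_b = -0.7144 / -0.4425 = 1.614.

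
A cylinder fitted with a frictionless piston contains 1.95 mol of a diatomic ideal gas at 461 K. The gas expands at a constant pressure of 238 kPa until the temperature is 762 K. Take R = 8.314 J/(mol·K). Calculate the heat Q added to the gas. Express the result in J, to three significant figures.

Q ≈ 17100 J

Isobaric: W = nRΔT = (1.95)(8.314)(301) = 4880 J.
ΔU = nCᵥΔT with Cᵥ = 5R/2: ΔU = (1.95)(20.79)(301) = 12200 J.
Q = ΔU + W = 12200 + 4880 = 17080 J.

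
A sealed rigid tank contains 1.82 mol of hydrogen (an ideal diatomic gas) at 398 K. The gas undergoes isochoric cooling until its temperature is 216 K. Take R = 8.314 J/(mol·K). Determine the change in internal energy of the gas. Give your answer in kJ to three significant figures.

ΔU ≈ -6.88 kJ

Constant volume ⇒ W = 0, so Q = ΔU = nCᵥΔT with Cᵥ = 5R/2 = 20.79 J/(mol·K).
ΔU = (1.82)(20.79)(216 − 398) = -6885 J.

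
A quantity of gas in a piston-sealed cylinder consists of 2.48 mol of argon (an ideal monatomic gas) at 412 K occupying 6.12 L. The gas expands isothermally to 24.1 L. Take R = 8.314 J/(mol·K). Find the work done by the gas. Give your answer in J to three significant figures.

Isothermal: W = nRT ln(V₂/V₁).
W = (2.48)(8.314)(412) × ln(24.1/6.12)
  = 8495 × 1.371
W_by_gas = 11644 J.

W ≈ 11600 J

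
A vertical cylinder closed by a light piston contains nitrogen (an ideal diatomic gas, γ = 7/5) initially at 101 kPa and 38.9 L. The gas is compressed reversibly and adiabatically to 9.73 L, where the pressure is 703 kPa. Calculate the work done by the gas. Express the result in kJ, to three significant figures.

Adiabatic: W = (P₁V₁ − P₂V₂)/(γ − 1) with γ = 7/5.
P₁V₁ = 3929 J, P₂V₂ = 6840 J.
W = (3929 − 6840) / 0.4 = -7278 J.

W ≈ -7.28 kJ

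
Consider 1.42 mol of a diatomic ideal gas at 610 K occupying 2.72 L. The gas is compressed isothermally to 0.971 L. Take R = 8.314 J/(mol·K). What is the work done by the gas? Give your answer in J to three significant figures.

Isothermal: W = nRT ln(V₂/V₁).
W = (1.42)(8.314)(610) × ln(0.971/2.72)
  = 7202 × -1.03
W_by_gas = -7418 J.

W ≈ -7420 J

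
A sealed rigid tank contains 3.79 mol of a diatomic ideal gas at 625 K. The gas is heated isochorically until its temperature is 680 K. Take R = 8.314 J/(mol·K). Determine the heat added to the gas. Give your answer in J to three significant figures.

Constant volume ⇒ W = 0, so Q = ΔU = nCᵥΔT with Cᵥ = 5R/2 = 20.79 J/(mol·K).
ΔU = (3.79)(20.79)(680 − 625) = 4333 J.

Q ≈ 4330 J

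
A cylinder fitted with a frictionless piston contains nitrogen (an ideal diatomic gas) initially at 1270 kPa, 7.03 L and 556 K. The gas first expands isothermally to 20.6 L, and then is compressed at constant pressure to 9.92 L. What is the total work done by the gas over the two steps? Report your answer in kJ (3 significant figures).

W_total ≈ 4.97 kJ

Step 1 (isothermal): W = P₁V₁ ln(V₂/V₁) = (8928) ln(20.6/7.03) = 9599 J.
After step 1: P = 433.4 kPa, V = 20.6 L, T = 556 K.
Step 2 (isobaric): W = PΔV = (433.4 kPa)(9.92 − 20.6 L) = -4629 J.
W_total = 9599 − 4629 = 4970 J.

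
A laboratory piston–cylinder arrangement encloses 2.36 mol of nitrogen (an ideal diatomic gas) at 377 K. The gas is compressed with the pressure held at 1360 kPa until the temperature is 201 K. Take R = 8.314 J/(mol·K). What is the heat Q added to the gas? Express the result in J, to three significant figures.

Isobaric: W = nRΔT = (2.36)(8.314)(-176) = -3453 J.
ΔU = nCᵥΔT with Cᵥ = 5R/2: ΔU = (2.36)(20.79)(-176) = -8633 J.
Q = ΔU + W = -8633 − 3453 = -12087 J.

Q ≈ -12100 J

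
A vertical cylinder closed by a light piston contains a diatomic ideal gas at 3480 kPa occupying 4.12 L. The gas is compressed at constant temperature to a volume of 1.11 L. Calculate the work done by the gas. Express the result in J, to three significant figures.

W ≈ -18800 J

Isothermal: W = nRT ln(V₂/V₁) = P₁V₁ ln(V₂/V₁).
P₁V₁ = (3480 kPa)(4.12 L) = 14338 J.
W = 14338 × ln(1.11/4.12) = 14338 × -1.311
W_by_gas = -18804 J.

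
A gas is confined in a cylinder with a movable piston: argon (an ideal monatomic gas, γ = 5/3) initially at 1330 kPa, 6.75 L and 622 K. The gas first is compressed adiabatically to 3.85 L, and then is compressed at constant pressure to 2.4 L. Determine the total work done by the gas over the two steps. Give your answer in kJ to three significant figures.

Step 1 (adiabatic): W = (P₁V₁ − P₂V₂)/(γ−1) = (8978 − 13053)/0.667 = -6114 J.
After step 1: P = 3390 kPa, V = 3.85 L, T = 904.4 K.
Step 2 (isobaric): W = PΔV = (3390 kPa)(2.4 − 3.85 L) = -4916 J.
W_total = -6114 − 4916 = -11030 J.

W_total ≈ -11.0 kJ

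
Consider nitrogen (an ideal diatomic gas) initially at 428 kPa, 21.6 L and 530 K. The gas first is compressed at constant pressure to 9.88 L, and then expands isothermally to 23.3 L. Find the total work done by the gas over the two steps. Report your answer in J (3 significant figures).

Step 1 (isobaric): W = PΔV = (428 kPa)(9.88 − 21.6 L) = -5016 J.
After step 1: P = 428 kPa, V = 9.88 L, T = 242.4 K.
Step 2 (isothermal): W = P₁V₁ ln(V₂/V₁) = (4229) ln(23.3/9.88) = 3628 J.
W_total = -5016 + 3628 = -1388 J.

W_total ≈ -1390 J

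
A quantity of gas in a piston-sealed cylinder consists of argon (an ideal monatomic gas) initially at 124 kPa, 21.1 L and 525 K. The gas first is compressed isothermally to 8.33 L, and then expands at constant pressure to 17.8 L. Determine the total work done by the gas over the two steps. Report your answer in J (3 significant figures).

Step 1 (isothermal): W = P₁V₁ ln(V₂/V₁) = (2616) ln(8.33/21.1) = -2432 J.
After step 1: P = 314.1 kPa, V = 8.33 L, T = 525 K.
Step 2 (isobaric): W = PΔV = (314.1 kPa)(17.8 − 8.33 L) = 2974 J.
W_total = -2432 + 2974 = 542.8 J.

W_total ≈ 543 J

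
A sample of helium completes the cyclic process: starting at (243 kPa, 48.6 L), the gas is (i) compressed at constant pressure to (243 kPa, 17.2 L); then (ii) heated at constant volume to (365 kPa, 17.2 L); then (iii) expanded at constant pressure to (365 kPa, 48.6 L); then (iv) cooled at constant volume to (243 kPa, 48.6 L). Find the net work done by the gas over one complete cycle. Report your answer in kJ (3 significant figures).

W_net ≈ 3.83 kJ

Constant-volume legs do no work.
W(i) = (243)(17.2 − 48.6) = -7630 J; W(iii) = (365)(48.6 − 17.2) = 11461 J.
W_net = -7630 + 11461 = 3831 J (the clockwise enclosed area).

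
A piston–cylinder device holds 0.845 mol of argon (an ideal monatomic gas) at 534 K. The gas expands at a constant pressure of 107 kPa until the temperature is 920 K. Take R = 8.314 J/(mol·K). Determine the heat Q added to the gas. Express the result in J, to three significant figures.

Isobaric: W = nRΔT = (0.845)(8.314)(386) = 2712 J.
ΔU = nCᵥΔT with Cᵥ = 3R/2: ΔU = (0.845)(12.47)(386) = 4068 J.
Q = ΔU + W = 4068 + 2712 = 6779 J.

Q ≈ 6780 J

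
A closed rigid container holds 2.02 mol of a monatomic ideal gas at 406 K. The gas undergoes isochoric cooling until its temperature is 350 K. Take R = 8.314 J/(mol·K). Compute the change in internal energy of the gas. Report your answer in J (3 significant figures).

ΔU ≈ -1410 J

Constant volume ⇒ W = 0, so Q = ΔU = nCᵥΔT with Cᵥ = 3R/2 = 12.47 J/(mol·K).
ΔU = (2.02)(12.47)(350 − 406) = -1411 J.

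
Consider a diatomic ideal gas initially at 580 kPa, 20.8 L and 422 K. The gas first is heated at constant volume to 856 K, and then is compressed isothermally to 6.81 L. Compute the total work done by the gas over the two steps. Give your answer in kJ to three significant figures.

Step 1 (isochoric): W = 0 (constant volume).
After step 1: P = 1176 kPa (V unchanged).
Step 2 (isothermal): W = P₁V₁ ln(V₂/V₁) = (24471) ln(6.81/20.8) = -27323 J.
W_total = 0 − 27323 = -27323 J.

W_total ≈ -27.3 kJ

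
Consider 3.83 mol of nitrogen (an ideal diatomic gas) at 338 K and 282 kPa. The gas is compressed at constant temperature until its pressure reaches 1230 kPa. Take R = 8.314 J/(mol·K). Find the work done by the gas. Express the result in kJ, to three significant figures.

W ≈ -15.9 kJ

Isothermal process: W = nRT ln(V₂/V₁) = nRT ln(P₁/P₂).
W = (3.83)(8.314)(338) × ln(282/1230)
  = 10763 × ln(0.2293) = 10763 × -1.473
W_by_gas = -15852 J.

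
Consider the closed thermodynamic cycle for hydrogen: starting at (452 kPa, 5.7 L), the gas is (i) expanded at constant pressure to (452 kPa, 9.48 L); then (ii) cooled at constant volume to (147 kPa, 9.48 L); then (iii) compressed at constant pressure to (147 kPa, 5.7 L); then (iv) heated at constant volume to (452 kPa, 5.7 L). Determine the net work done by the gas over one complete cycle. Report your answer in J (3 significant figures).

Constant-volume legs do no work.
W(i) = (452)(9.48 − 5.7) = 1709 J; W(iii) = (147)(5.7 − 9.48) = -555.7 J.
W_net = 1709 − 555.7 = 1153 J (the clockwise enclosed area).

W_net ≈ 1150 J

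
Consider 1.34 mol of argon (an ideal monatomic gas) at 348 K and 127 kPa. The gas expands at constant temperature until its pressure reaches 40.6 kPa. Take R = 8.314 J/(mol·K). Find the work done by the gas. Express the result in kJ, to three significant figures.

W ≈ 4.42 kJ

Isothermal process: W = nRT ln(V₂/V₁) = nRT ln(P₁/P₂).
W = (1.34)(8.314)(348) × ln(127/40.6)
  = 3877 × ln(3.128) = 3877 × 1.14
W_by_gas = 4421 J.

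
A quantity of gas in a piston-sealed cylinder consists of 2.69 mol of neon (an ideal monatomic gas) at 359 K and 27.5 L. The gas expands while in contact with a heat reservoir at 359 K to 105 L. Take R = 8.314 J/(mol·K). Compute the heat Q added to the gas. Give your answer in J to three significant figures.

Isothermal ⇒ ΔU = 0, so Q = W = nRT ln(V₂/V₁).
Q = (2.69)(8.314)(359) ln(105/27.5) = 8029 × 1.34 = 10757 J.

Q ≈ 10800 J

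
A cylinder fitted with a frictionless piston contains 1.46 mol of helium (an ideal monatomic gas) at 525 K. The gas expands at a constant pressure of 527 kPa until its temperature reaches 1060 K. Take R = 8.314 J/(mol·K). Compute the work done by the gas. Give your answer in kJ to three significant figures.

Isobaric: W = P ΔV = nR ΔT.
W = (1.46)(8.314)(1060 − 525) = 6494 J.

W ≈ 6.49 kJ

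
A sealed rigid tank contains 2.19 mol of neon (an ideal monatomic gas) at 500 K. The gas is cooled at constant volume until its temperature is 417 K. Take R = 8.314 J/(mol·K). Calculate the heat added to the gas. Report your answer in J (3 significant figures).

Q ≈ -2270 J

Constant volume ⇒ W = 0, so Q = ΔU = nCᵥΔT with Cᵥ = 3R/2 = 12.47 J/(mol·K).
ΔU = (2.19)(12.47)(417 − 500) = -2267 J.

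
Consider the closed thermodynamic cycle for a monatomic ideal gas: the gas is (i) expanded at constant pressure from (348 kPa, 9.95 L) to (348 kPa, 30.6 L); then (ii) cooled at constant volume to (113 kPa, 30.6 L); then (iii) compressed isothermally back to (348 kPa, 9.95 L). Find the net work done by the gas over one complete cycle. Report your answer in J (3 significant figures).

W_net ≈ 3300 J

Leg (i): W = PΔV = (348)(30.6 − 9.95) = 7186 J.
Leg (ii): W = 0.
Leg (iii): W = PᵢVᵢ ln(V_f/Vᵢ) = (3458) ln(9.95/30.6) = -3885 J.
W_net = 7186 − 3885 = 3302 J.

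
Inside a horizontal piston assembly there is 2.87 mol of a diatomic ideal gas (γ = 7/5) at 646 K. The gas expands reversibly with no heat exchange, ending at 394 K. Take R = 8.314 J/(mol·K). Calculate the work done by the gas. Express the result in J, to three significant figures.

W ≈ 15000 J

Adiabatic ⇒ Q = 0, so W_by = −ΔU = nCᵥ(T₁ − T₂).
Cᵥ = 5R/2 = 20.79 J/(mol·K).
W = (2.87)(20.79)(646 − 394) = 15033 J.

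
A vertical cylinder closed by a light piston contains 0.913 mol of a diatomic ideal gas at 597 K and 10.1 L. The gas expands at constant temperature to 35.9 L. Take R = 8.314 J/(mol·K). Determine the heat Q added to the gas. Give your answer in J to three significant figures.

Q ≈ 5750 J

Isothermal ⇒ ΔU = 0, so Q = W = nRT ln(V₂/V₁).
Q = (0.913)(8.314)(597) ln(35.9/10.1) = 4532 × 1.268 = 5747 J.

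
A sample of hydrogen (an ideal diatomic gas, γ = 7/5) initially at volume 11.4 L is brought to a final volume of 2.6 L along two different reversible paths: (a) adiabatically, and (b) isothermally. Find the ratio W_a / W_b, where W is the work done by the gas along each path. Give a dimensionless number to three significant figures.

W_a / W_b ≈ 1.36

Path (a) adiabatic: W = P₁V₁(1 − (V₁/V₂)^(γ−1))/(γ−1) → W_a/(P₁V₁) = -2.016.
Path (b) isothermal: W = P₁V₁ ln(V₂/V₁) → W_b/(P₁V₁) = -1.478.
W_a / W_b = -2.016 / -1.478 = 1.364.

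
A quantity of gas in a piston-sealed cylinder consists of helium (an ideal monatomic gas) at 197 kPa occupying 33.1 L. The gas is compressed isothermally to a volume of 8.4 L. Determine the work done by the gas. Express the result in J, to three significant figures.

W ≈ -8940 J

Isothermal: W = nRT ln(V₂/V₁) = P₁V₁ ln(V₂/V₁).
P₁V₁ = (197 kPa)(33.1 L) = 6521 J.
W = 6521 × ln(8.4/33.1) = 6521 × -1.371
W_by_gas = -8942 J.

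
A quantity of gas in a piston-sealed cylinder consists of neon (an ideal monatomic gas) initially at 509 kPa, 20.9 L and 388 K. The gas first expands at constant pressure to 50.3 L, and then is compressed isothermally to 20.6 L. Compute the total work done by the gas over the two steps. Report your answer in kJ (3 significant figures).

W_total ≈ -7.89 kJ

Step 1 (isobaric): W = PΔV = (509 kPa)(50.3 − 20.9 L) = 14965 J.
After step 1: P = 509 kPa, V = 50.3 L, T = 933.8 K.
Step 2 (isothermal): W = P₁V₁ ln(V₂/V₁) = (25603) ln(20.6/50.3) = -22856 J.
W_total = 14965 − 22856 = -7891 J.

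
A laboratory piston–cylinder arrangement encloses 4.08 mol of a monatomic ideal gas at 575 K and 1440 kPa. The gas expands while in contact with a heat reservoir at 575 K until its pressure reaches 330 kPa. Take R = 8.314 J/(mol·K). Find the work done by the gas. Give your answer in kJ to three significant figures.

W ≈ 28.7 kJ

Isothermal process: W = nRT ln(V₂/V₁) = nRT ln(P₁/P₂).
W = (4.08)(8.314)(575) × ln(1440/330)
  = 19505 × ln(4.364) = 19505 × 1.473
W_by_gas = 28736 J.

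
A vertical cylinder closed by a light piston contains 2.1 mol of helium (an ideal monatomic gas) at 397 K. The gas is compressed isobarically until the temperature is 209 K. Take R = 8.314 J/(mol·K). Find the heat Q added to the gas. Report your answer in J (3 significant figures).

Isobaric: W = nRΔT = (2.1)(8.314)(-188) = -3282 J.
ΔU = nCᵥΔT with Cᵥ = 3R/2: ΔU = (2.1)(12.47)(-188) = -4924 J.
Q = ΔU + W = -4924 − 3282 = -8206 J.

Q ≈ -8210 J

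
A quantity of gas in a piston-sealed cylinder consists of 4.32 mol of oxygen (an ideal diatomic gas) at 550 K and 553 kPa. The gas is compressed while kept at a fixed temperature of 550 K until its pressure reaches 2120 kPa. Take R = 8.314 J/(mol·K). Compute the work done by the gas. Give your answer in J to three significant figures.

W ≈ -26500 J

Isothermal process: W = nRT ln(V₂/V₁) = nRT ln(P₁/P₂).
W = (4.32)(8.314)(550) × ln(553/2120)
  = 19754 × ln(0.2608) = 19754 × -1.344
W_by_gas = -26546 J.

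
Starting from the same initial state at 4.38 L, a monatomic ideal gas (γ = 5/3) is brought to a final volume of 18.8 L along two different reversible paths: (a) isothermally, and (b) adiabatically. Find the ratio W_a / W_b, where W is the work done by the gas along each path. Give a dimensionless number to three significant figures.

Path (a) isothermal: W = P₁V₁ ln(V₂/V₁) → W_a/(P₁V₁) = 1.457.
Path (b) adiabatic: W = P₁V₁(1 − (V₁/V₂)^(γ−1))/(γ−1) → W_b/(P₁V₁) = 0.9321.
W_a / W_b = 1.457 / 0.9321 = 1.563.

W_a / W_b ≈ 1.56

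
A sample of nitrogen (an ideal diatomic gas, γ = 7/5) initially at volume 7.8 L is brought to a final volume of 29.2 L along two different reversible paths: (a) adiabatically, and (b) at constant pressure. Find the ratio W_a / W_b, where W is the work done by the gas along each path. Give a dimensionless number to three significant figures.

W_a / W_b ≈ 0.374

Path (a) adiabatic: W = P₁V₁(1 − (V₁/V₂)^(γ−1))/(γ−1) → W_a/(P₁V₁) = 1.026.
Path (b) isobaric: W = P₁(V₂ − V₁) → W_b/(P₁V₁) = 2.744.
W_a / W_b = 1.026 / 2.744 = 0.3738.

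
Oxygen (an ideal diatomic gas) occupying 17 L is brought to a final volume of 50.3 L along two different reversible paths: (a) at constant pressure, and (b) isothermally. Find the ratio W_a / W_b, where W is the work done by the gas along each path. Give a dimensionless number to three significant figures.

Path (a) isobaric: W = P₁(V₂ − V₁) → W_a/(P₁V₁) = 1.959.
Path (b) isothermal: W = P₁V₁ ln(V₂/V₁) → W_b/(P₁V₁) = 1.085.
W_a / W_b = 1.959 / 1.085 = 1.806.

W_a / W_b ≈ 1.81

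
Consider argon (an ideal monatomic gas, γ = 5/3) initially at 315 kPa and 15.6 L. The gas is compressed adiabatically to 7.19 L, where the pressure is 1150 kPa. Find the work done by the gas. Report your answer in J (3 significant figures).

W ≈ -5030 J

Adiabatic: W = (P₁V₁ − P₂V₂)/(γ − 1) with γ = 5/3.
P₁V₁ = 4914 J, P₂V₂ = 8268 J.
W = (4914 − 8268) / 0.6667 = -5032 J.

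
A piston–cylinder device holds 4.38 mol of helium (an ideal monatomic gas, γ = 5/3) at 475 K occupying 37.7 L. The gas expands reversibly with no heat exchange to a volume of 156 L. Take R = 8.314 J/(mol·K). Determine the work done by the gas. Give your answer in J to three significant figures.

Adiabatic: TV^(γ−1) = const with γ = 5/3.
T₂ = T₁ (V₁/V₂)^(γ−1) = 475 × (37.7/156)^0.667 = 475 × 0.388 = 184.3 K.
W_by = nCᵥ(T₁ − T₂) = (4.38)(12.47)(475 − 184.3) = 15879 J.

W ≈ 15900 J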